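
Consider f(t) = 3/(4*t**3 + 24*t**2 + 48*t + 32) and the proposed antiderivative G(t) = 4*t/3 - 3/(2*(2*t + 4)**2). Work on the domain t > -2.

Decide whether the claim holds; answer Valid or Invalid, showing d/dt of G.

d/dt[G] = (16*t**3 + 96*t**2 + 192*t + 137)/(12*t**3 + 72*t**2 + 144*t + 96)
d/dt[G] - f(t) = 4/3 != 0.

Invalid: d/dt[G] - f = 4/3, which is not 0.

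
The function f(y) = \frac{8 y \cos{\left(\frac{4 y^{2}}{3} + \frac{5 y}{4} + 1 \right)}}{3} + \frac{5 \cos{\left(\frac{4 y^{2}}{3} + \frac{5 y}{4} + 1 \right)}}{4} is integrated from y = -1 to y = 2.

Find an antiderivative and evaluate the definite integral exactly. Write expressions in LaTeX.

The substitution u = \frac{4 y^{2}}{3} + \frac{5 y}{4} + 1 works: f is exactly (dF/du)*(du/dy) for that inner function.
F(y) = \sin{\left(\frac{4 y^{2}}{3} + \frac{5 y}{4} + 1 \right)} is an antiderivative of f.
Check: d/dy[\sin{\left(\frac{4 y^{2}}{3} + \frac{5 y}{4} + 1 \right)}] = \frac{8 y \cos{\left(\frac{4 y^{2}}{3} + \frac{5 y}{4} + 1 \right)}}{3} + \frac{5 \cos{\left(\frac{4 y^{2}}{3} + \frac{5 y}{4} + 1 \right)}}{4} = f(y).
F(2) = \sin{\left(\frac{53}{6} \right)}; F(-1) = \sin{\left(\frac{13}{12} \right)}.
Integral = F(2) - F(-1) = - \sin{\left(\frac{13}{12} \right)} + \sin{\left(\frac{53}{6} \right)}.

Antiderivative: F(y) = \sin{\left(\frac{4 y^{2}}{3} + \frac{5 y}{4} + 1 \right)}; value = - \sin{\left(\frac{13}{12} \right)} + \sin{\left(\frac{53}{6} \right)}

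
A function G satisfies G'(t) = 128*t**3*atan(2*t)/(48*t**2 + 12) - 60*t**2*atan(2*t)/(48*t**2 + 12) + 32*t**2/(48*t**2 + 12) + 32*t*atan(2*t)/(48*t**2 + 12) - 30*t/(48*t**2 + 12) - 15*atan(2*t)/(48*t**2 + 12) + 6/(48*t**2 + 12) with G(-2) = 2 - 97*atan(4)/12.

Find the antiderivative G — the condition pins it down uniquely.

G(t) = (16*t**2*atan(2*t) - 15*t*atan(2*t) + 3*atan(2*t) + 24)/12

G'(t) has the shape u'v + uv' for u = 4*t**2/3 - 5*t/4 + 1/4 and v = atan(2*t) — it is the derivative of the product u*v.
A general antiderivative is -(-4*t**2/3 + 5*t/4 - 1/4)*atan(2*t) + C.
The condition gives C = 2 - 97*atan(4)/12 - (-97*atan(4)/12) = 2.
So G(t) = (16*t**2*atan(2*t) - 15*t*atan(2*t) + 3*atan(2*t) + 24)/12.
Check: d/dt[(16*t**2*atan(2*t) - 15*t*atan(2*t) + 3*atan(2*t) + 24)/12] = (128*t**3*atan(2*t) - 60*t**2*atan(2*t) + 32*t**2 + 32*t*atan(2*t) - 30*t - 15*atan(2*t) + 6)/(48*t**2 + 12), which equals G'(t).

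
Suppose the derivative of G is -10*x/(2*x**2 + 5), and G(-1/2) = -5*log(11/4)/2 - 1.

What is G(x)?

G(x) = -(5*log(x**2 + 5/2) + 2)/2

G'(x) matches the chain-rule pattern g'(h)*h' with inner function h(x) = x**2 + 5/2; substituting u = h(x) collapses the integral.
A general antiderivative is -5*log(x**2 + 5/2)/2 + C.
The condition gives C = -5*log(11/4)/2 - 1 - (-5*log(11/4)/2) = -1.
So G(x) = -(5*log(x**2 + 5/2) + 2)/2.
Check: d/dx[-(5*log(x**2 + 5/2) + 2)/2] = -10*x/(2*x**2 + 5) = G'(x).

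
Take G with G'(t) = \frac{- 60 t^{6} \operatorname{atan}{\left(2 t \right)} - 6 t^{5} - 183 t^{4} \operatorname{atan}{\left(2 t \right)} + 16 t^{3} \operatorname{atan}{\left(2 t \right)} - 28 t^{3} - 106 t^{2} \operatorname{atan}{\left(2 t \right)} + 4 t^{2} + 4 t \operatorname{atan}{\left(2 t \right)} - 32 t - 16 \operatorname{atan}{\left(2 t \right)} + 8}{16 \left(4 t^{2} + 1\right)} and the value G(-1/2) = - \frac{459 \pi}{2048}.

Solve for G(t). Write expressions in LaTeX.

G(t) = - \frac{3 t^{5} \operatorname{atan}{\left(2 t \right)}}{16} - \frac{7 t^{3} \operatorname{atan}{\left(2 t \right)}}{8} + \frac{t^{2} \operatorname{atan}{\left(2 t \right)}}{8} - t \operatorname{atan}{\left(2 t \right)} + \frac{\operatorname{atan}{\left(2 t \right)}}{4}

Check a candidate G(t) by differentiating: d/dt[G] must match the given G'(t).
A general antiderivative is - \left(- \frac{t^{2}}{4} - \frac{1}{2}\right) \left(- \frac{3 t^{3}}{4} - 2 t + \frac{1}{2}\right) \operatorname{atan}{\left(2 t \right)} + C.
The condition gives C = - \frac{459 \pi}{2048} - (- \frac{459 \pi}{2048}) = 0.
So G(t) = - \frac{3 t^{5} \operatorname{atan}{\left(2 t \right)}}{16} - \frac{7 t^{3} \operatorname{atan}{\left(2 t \right)}}{8} + \frac{t^{2} \operatorname{atan}{\left(2 t \right)}}{8} - t \operatorname{atan}{\left(2 t \right)} + \frac{\operatorname{atan}{\left(2 t \right)}}{4}.
Check: d/dt[- \frac{3 t^{5} \operatorname{atan}{\left(2 t \right)}}{16} - \frac{7 t^{3} \operatorname{atan}{\left(2 t \right)}}{8} + \frac{t^{2} \operatorname{atan}{\left(2 t \right)}}{8} - t \operatorname{atan}{\left(2 t \right)} + \frac{\operatorname{atan}{\left(2 t \right)}}{4}] = \frac{- 60 t^{6} \operatorname{atan}{\left(2 t \right)} - 6 t^{5} - 183 t^{4} \operatorname{atan}{\left(2 t \right)} + 16 t^{3} \operatorname{atan}{\left(2 t \right)} - 28 t^{3} - 106 t^{2} \operatorname{atan}{\left(2 t \right)} + 4 t^{2} + 4 t \operatorname{atan}{\left(2 t \right)} - 32 t - 16 \operatorname{atan}{\left(2 t \right)} + 8}{64 t^{2} + 16}, which equals G'(t).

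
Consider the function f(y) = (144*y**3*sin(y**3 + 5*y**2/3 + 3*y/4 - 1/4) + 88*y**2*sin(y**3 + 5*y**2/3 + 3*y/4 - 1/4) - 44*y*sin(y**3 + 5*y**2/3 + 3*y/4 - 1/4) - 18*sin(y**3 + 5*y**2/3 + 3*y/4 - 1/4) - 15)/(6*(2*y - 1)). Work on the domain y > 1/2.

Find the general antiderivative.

Differentiate the proposed F(y) back; it has to land on f(y) exactly.
Check: d/dy[-5*log(2*y - 1)/4 - 4*cos(y**3 + 5*y**2/3 + 3*y/4 - 1/4)] = (144*y**3*sin(y**3 + 5*y**2/3 + 3*y/4 - 1/4) + 88*y**2*sin(y**3 + 5*y**2/3 + 3*y/4 - 1/4) - 44*y*sin(y**3 + 5*y**2/3 + 3*y/4 - 1/4) - 18*sin(y**3 + 5*y**2/3 + 3*y/4 - 1/4) - 15)/(12*y - 6), which equals f(y).

F(y) = -5*log(2*y - 1)/4 - 4*cos(y**3 + 5*y**2/3 + 3*y/4 - 1/4) + C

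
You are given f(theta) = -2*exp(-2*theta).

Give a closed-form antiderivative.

Check any antiderivative F(theta) by computing F'(theta) and comparing it with f(theta).
Check: d/dtheta[exp(-2*theta)] = -2*exp(-2*theta) = f(theta).

An antiderivative is F(theta) = exp(-2*theta).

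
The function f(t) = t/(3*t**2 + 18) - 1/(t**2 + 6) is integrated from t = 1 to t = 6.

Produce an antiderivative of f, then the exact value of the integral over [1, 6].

Antiderivative: F(t) = log(t**2 + 6)/6 - sqrt(6)*atan(sqrt(6)*t/6)/6; value = -sqrt(6)*atan(sqrt(6))/6 - log(7)/6 + sqrt(6)*atan(sqrt(6)/6)/6 + log(42)/6

Integrate term by term and add the pieces.
F(t) = log(t**2 + 6)/6 - sqrt(6)*atan(sqrt(6)*t/6)/6 is an antiderivative of f.
Check: d/dt[log(t**2 + 6)/6 - sqrt(6)*atan(sqrt(6)*t/6)/6] = (t - 3)/(3*t**2 + 18), which equals f(t).
F(6) = -sqrt(6)*atan(sqrt(6))/6 + log(42)/6; F(1) = -sqrt(6)*atan(sqrt(6)/6)/6 + log(7)/6.
Integral = F(6) - F(1) = -sqrt(6)*atan(sqrt(6))/6 - log(7)/6 + sqrt(6)*atan(sqrt(6)/6)/6 + log(42)/6.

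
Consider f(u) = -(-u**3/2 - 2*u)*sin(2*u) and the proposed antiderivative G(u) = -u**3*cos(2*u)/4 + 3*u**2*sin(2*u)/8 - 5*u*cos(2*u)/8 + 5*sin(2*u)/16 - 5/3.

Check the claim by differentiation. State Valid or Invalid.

Valid. The derivative of G reproduces f.

d/du[G] = u**3*sin(2*u)/2 + 2*u*sin(2*u)
This equals f(u) exactly, so the claim holds.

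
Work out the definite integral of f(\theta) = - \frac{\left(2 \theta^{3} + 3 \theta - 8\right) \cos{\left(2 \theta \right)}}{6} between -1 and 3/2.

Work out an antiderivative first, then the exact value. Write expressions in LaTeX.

Check any antiderivative F(\theta) by computing F'(\theta) and comparing it with f(\theta).
F(\theta) = - \frac{\theta^{3} \sin{\left(2 \theta \right)}}{6} - \frac{\theta^{2} \cos{\left(2 \theta \right)}}{4} + \frac{2 \sin{\left(2 \theta \right)}}{3} is an antiderivative of f.
Check: d/d\theta[- \frac{\theta^{3} \sin{\left(2 \theta \right)}}{6} - \frac{\theta^{2} \cos{\left(2 \theta \right)}}{4} + \frac{2 \sin{\left(2 \theta \right)}}{3}] = - \frac{\theta^{3} \cos{\left(2 \theta \right)}}{3} - \frac{\theta \cos{\left(2 \theta \right)}}{2} + \frac{4 \cos{\left(2 \theta \right)}}{3}, which equals f(\theta).
F(3/2) = \frac{5 \sin{\left(3 \right)}}{48} - \frac{9 \cos{\left(3 \right)}}{16}; F(-1) = - \frac{5 \sin{\left(2 \right)}}{6} - \frac{\cos{\left(2 \right)}}{4}.
Integral = F(3/2) - F(-1) = \frac{\cos{\left(2 \right)}}{4} + \frac{5 \sin{\left(3 \right)}}{48} - \frac{9 \cos{\left(3 \right)}}{16} + \frac{5 \sin{\left(2 \right)}}{6}.

Antiderivative: F(\theta) = - \frac{\theta^{3} \sin{\left(2 \theta \right)}}{6} - \frac{\theta^{2} \cos{\left(2 \theta \right)}}{4} + \frac{2 \sin{\left(2 \theta \right)}}{3}; value = \frac{\cos{\left(2 \right)}}{4} + \frac{5 \sin{\left(3 \right)}}{48} - \frac{9 \cos{\left(3 \right)}}{16} + \frac{5 \sin{\left(2 \right)}}{6}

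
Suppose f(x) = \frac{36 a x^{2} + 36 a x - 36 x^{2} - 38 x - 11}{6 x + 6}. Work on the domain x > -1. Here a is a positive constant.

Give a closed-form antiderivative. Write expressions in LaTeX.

An antiderivative is F(x) = \frac{18 a x^{2} - 18 x^{2} - 2 x - 9 \log{\left(x + 1 \right)}}{6}.

Recover f(x) by differentiating a candidate F(x); any mismatch rules it out.
Check: d/dx[\frac{18 a x^{2} - 18 x^{2} - 2 x - 9 \log{\left(x + 1 \right)}}{6}] = \frac{36 a x^{2} + 36 a x - 36 x^{2} - 38 x - 11}{6 x + 6} = f(x).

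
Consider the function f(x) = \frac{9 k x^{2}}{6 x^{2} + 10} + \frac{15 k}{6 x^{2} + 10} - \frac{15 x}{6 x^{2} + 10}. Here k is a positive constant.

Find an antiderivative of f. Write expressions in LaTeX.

The integrand splits into summands that can be handled one at a time.
Check: d/dx[\frac{3 k x}{2} - \frac{5 \log{\left(x^{2} + \frac{5}{3} \right)}}{4}] = \frac{9 k x^{2} + 15 k - 15 x}{6 x^{2} + 10}, which equals f(x).

An antiderivative is F(x) = \frac{3 k x}{2} - \frac{5 \log{\left(x^{2} + \frac{5}{3} \right)}}{4}.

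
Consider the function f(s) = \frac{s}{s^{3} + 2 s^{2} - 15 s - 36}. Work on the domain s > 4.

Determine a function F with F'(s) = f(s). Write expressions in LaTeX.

The denominator factors as \left(s - 4\right) \left(s + 3\right)^{2}; partial fractions split f into directly integrable pieces: - \frac{4}{49 \left(s + 3\right)} + \frac{3}{7 \left(s + 3\right)^{2}} + \frac{4}{49 \left(s - 4\right)}.
Check: d/ds[\frac{4 \log{\left(s - 4 \right)}}{49} - \frac{4 \log{\left(s + 3 \right)}}{49} - \frac{3}{7 s + 21}] = \frac{s}{s^{3} + 2 s^{2} - 15 s - 36} = f(s).

An antiderivative is F(s) = \frac{4 \log{\left(s - 4 \right)}}{49} - \frac{4 \log{\left(s + 3 \right)}}{49} - \frac{3}{7 s + 21}.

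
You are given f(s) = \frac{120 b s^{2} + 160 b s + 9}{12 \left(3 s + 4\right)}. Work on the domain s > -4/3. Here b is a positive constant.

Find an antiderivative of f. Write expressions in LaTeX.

Any candidate F(s) must reproduce f(s) exactly when differentiated.
Check: d/ds[\frac{5 b s^{2}}{3} + \frac{\log{\left(3 s + 4 \right)}}{4}] = \frac{120 b s^{2} + 160 b s + 9}{36 s + 48}, which equals f(s).

An antiderivative is F(s) = \frac{5 b s^{2}}{3} + \frac{\log{\left(3 s + 4 \right)}}{4}.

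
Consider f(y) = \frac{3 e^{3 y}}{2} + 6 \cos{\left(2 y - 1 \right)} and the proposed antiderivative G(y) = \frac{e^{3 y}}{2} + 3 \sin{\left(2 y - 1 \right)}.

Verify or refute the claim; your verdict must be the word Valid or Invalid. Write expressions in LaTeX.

d/dy[G] = \frac{3 e^{3 y}}{2} + 6 \cos{\left(2 y - 1 \right)}
This equals f(y) exactly, so the claim holds.

Valid. The derivative of G reproduces f.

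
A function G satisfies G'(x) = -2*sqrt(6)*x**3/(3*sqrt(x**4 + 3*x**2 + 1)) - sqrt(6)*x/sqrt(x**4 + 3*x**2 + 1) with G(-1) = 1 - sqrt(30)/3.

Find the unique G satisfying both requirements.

G(x) = sqrt(3)*(-sqrt(2)*sqrt(x**4 + 3*x**2 + 1) + sqrt(3))/3

G'(x) matches the chain-rule pattern g'(h)*h' with inner function h(x) = 2*x**4/3 + 2*x**2 + 2/3; substituting u = h(x) collapses the integral.
A general antiderivative is -sqrt(2*x**4/3 + 2*x**2 + 2/3) + C.
The condition gives C = 1 - sqrt(30)/3 - (-sqrt(30)/3) = 1.
So G(x) = sqrt(3)*(-sqrt(2)*sqrt(x**4 + 3*x**2 + 1) + sqrt(3))/3.
Check: d/dx[sqrt(3)*(-sqrt(2)*sqrt(x**4 + 3*x**2 + 1) + sqrt(3))/3] = (-2*sqrt(6)*x**3 - 3*sqrt(6)*x)/(3*sqrt(x**4 + 3*x**2 + 1)), which equals G'(x).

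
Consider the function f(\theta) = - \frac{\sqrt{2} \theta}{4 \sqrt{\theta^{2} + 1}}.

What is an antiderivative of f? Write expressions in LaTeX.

An antiderivative is F(\theta) = - \frac{\sqrt{2} \sqrt{\theta^{2} + 1}}{4}.

The substitution u = 2 \theta^{2} + 2 works: f is exactly (dF/du)*(du/d\theta) for that inner function.
Check: d/d\theta[- \frac{\sqrt{2} \sqrt{\theta^{2} + 1}}{4}] = - \frac{\sqrt{2} \theta}{4 \sqrt{\theta^{2} + 1}} = f(\theta).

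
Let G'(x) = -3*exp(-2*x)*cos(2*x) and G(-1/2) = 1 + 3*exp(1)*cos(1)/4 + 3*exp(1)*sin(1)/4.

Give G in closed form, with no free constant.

G(x) = (4*exp(2*x) - 3*sin(2*x) + 3*cos(2*x))*exp(-2*x)/4

A candidate passes only if d/dx[G] lands on the given G'(x) exactly.
A general antiderivative is -3*exp(-2*x)*sin(2*x)/4 + 3*exp(-2*x)*cos(2*x)/4 + C.
The condition gives C = 1 + 3*exp(1)*cos(1)/4 + 3*exp(1)*sin(1)/4 - (3*exp(1)*cos(1)/4 + 3*exp(1)*sin(1)/4) = 1.
So G(x) = (4*exp(2*x) - 3*sin(2*x) + 3*cos(2*x))*exp(-2*x)/4.
Check: d/dx[(4*exp(2*x) - 3*sin(2*x) + 3*cos(2*x))*exp(-2*x)/4] = -3*exp(-2*x)*cos(2*x) = G'(x).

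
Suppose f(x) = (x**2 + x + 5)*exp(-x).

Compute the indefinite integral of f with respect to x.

Recognize the product-rule pattern: f = u'v + uv' with u = -x**2 - 3*x - 8, v = exp(-x), so integration by parts undoes it.
Check: d/dx[-(x**2 + 3*x + 8)*exp(-x)] = (x**2 + x + 5)*exp(-x) = f(x).

F(x) = -(x**2 + 3*x + 8)*exp(-x) + C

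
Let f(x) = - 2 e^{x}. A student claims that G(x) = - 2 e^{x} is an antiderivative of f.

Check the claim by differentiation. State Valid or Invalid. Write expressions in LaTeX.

d/dx[G] = - 2 e^{x}
This equals f(x) exactly, so the claim holds.

Valid. The derivative of G reproduces f.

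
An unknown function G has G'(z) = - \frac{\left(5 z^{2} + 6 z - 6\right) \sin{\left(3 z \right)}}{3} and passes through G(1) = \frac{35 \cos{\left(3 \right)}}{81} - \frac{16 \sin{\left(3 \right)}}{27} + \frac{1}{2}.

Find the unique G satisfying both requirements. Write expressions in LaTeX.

G(z) = \frac{5 z^{2} \cos{\left(3 z \right)}}{9} - \frac{10 z \sin{\left(3 z \right)}}{27} + \frac{2 z \cos{\left(3 z \right)}}{3} - \frac{2 \sin{\left(3 z \right)}}{9} - \frac{64 \cos{\left(3 z \right)}}{81} + \frac{1}{2}

Check a candidate G(z) by differentiating: d/dz[G] must match the given G'(z).
A general antiderivative is \frac{5 z^{2} \cos{\left(3 z \right)}}{9} - \frac{10 z \sin{\left(3 z \right)}}{27} + \frac{2 z \cos{\left(3 z \right)}}{3} - \frac{2 \sin{\left(3 z \right)}}{9} - \frac{64 \cos{\left(3 z \right)}}{81} + C.
The condition gives C = \frac{35 \cos{\left(3 \right)}}{81} - \frac{16 \sin{\left(3 \right)}}{27} + \frac{1}{2} - (\frac{35 \cos{\left(3 \right)}}{81} - \frac{16 \sin{\left(3 \right)}}{27}) = \frac{1}{2}.
So G(z) = \frac{5 z^{2} \cos{\left(3 z \right)}}{9} - \frac{10 z \sin{\left(3 z \right)}}{27} + \frac{2 z \cos{\left(3 z \right)}}{3} - \frac{2 \sin{\left(3 z \right)}}{9} - \frac{64 \cos{\left(3 z \right)}}{81} + \frac{1}{2}.
Check: d/dz[\frac{5 z^{2} \cos{\left(3 z \right)}}{9} - \frac{10 z \sin{\left(3 z \right)}}{27} + \frac{2 z \cos{\left(3 z \right)}}{3} - \frac{2 \sin{\left(3 z \right)}}{9} - \frac{64 \cos{\left(3 z \right)}}{81} + \frac{1}{2}] = - \frac{5 z^{2} \sin{\left(3 z \right)}}{3} - 2 z \sin{\left(3 z \right)} + 2 \sin{\left(3 z \right)}, which equals G'(z).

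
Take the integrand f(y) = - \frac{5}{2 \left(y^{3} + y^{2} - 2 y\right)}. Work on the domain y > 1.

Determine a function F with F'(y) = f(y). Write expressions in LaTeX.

Factor the denominator (2 y \left(y - 1\right) \left(y + 2\right)) and decompose: f = - \frac{5}{12 \left(y + 2\right)} - \frac{5}{6 \left(y - 1\right)} + \frac{5}{4 y}; each piece integrates to a log, atan, or power term.
Check: d/dy[\frac{5 \log{\left(y \right)}}{4} - \frac{5 \log{\left(y - 1 \right)}}{6} - \frac{5 \log{\left(y + 2 \right)}}{12}] = - \frac{5}{2 y^{3} + 2 y^{2} - 4 y}, which equals f(y).

An antiderivative is F(y) = \frac{5 \log{\left(y \right)}}{4} - \frac{5 \log{\left(y - 1 \right)}}{6} - \frac{5 \log{\left(y + 2 \right)}}{12}.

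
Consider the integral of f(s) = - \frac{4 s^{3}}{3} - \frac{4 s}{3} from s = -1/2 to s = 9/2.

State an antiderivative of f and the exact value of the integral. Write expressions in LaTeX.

Integrate term by term and add the pieces.
F(s) = - \frac{s^{4}}{3} - \frac{2 s^{2}}{3} is an antiderivative of f.
Check: d/ds[- \frac{s^{4}}{3} - \frac{2 s^{2}}{3}] = - \frac{4 s^{3}}{3} - \frac{4 s}{3} = f(s).
F(9/2) = - \frac{2403}{16}; F(-1/2) = - \frac{3}{16}.
Integral = F(9/2) - F(-1/2) = -150.

Antiderivative: F(s) = - \frac{s^{4}}{3} - \frac{2 s^{2}}{3}; value = -150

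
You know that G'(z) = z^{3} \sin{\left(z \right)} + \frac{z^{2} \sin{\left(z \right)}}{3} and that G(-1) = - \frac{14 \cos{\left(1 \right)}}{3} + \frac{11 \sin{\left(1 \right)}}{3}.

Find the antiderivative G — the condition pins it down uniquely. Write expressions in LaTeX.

G(z) = \frac{- 3 z^{3} \cos{\left(z \right)} + 9 z^{2} \sin{\left(z \right)} - z^{2} \cos{\left(z \right)} + 2 z \sin{\left(z \right)} + 18 z \cos{\left(z \right)} - 18 \sin{\left(z \right)} + 2 \cos{\left(z \right)}}{3}

Integrate term by term and add the pieces.
A general antiderivative is - z^{3} \cos{\left(z \right)} + 3 z^{2} \sin{\left(z \right)} - \frac{z^{2} \cos{\left(z \right)}}{3} + \frac{2 z \sin{\left(z \right)}}{3} + 6 z \cos{\left(z \right)} - 6 \sin{\left(z \right)} + \frac{2 \cos{\left(z \right)}}{3} + C.
The condition gives C = - \frac{14 \cos{\left(1 \right)}}{3} + \frac{11 \sin{\left(1 \right)}}{3} - (- \frac{14 \cos{\left(1 \right)}}{3} + \frac{11 \sin{\left(1 \right)}}{3}) = 0.
So G(z) = \frac{- 3 z^{3} \cos{\left(z \right)} + 9 z^{2} \sin{\left(z \right)} - z^{2} \cos{\left(z \right)} + 2 z \sin{\left(z \right)} + 18 z \cos{\left(z \right)} - 18 \sin{\left(z \right)} + 2 \cos{\left(z \right)}}{3}.
Check: d/dz[\frac{- 3 z^{3} \cos{\left(z \right)} + 9 z^{2} \sin{\left(z \right)} - z^{2} \cos{\left(z \right)} + 2 z \sin{\left(z \right)} + 18 z \cos{\left(z \right)} - 18 \sin{\left(z \right)} + 2 \cos{\left(z \right)}}{3}] = z^{3} \sin{\left(z \right)} + \frac{z^{2} \sin{\left(z \right)}}{3} = G'(z).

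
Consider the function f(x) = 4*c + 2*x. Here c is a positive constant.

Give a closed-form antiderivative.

An antiderivative is F(x) = 4*c*x + x**2.

Check any antiderivative F(x) by computing F'(x) and comparing it with f(x).
Check: d/dx[4*c*x + x**2] = 4*c + 2*x = f(x).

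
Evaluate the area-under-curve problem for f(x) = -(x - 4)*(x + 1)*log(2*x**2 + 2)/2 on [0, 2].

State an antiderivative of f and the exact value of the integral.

A candidate is checked by its d/dx: the result must match f(x).
F(x) = -x**3*log(x**2 + 1)/6 - x**3*log(2)/6 + x**3/9 + 3*x**2*log(x**2 + 1)/4 - 3*x**2/4 + 3*x**2*log(2)/4 + 2*x*log(x**2 + 1) - 13*x/3 + 2*x*log(2) + 3*log(x**2 + 1)/4 + 13*atan(x)/3 is an antiderivative of f.
Check: d/dx[-x**3*log(x**2 + 1)/6 - x**3*log(2)/6 + x**3/9 + 3*x**2*log(x**2 + 1)/4 - 3*x**2/4 + 3*x**2*log(2)/4 + 2*x*log(x**2 + 1) - 13*x/3 + 2*x*log(2) + 3*log(x**2 + 1)/4 + 13*atan(x)/3] = -x**2*log(x**2 + 1)/2 - x**2*log(2)/2 + 3*x*log(x**2 + 1)/2 + 3*x*log(2)/2 + 2*log(x**2 + 1) + 2*log(2), which equals f(x).
F(2) = -97/9 + 17*log(2)/3 + 13*atan(2)/3 + 77*log(5)/12; F(0) = 0.
Integral = F(2) - F(0) = -97/9 + 3*log(5)/4 + 13*atan(2)/3 + 17*log(10)/3.

Antiderivative: F(x) = -x**3*log(x**2 + 1)/6 - x**3*log(2)/6 + x**3/9 + 3*x**2*log(x**2 + 1)/4 - 3*x**2/4 + 3*x**2*log(2)/4 + 2*x*log(x**2 + 1) - 13*x/3 + 2*x*log(2) + 3*log(x**2 + 1)/4 + 13*atan(x)/3; value = -97/9 + 3*log(5)/4 + 13*atan(2)/3 + 17*log(10)/3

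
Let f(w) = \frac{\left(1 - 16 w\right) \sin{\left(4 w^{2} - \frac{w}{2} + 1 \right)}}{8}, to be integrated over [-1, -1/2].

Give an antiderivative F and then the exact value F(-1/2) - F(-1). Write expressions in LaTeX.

f matches the chain-rule pattern g'(h)*h' with inner function h(w) = 4 w^{2} - \frac{w}{2} + 1; substituting u = h(w) collapses the integral.
F(w) = \frac{\cos{\left(4 w^{2} - \frac{w}{2} + 1 \right)}}{4} is an antiderivative of f.
Check: d/dw[\frac{\cos{\left(4 w^{2} - \frac{w}{2} + 1 \right)}}{4}] = - 2 w \sin{\left(4 w^{2} - \frac{w}{2} + 1 \right)} + \frac{\sin{\left(4 w^{2} - \frac{w}{2} + 1 \right)}}{8}, which equals f(w).
F(-1/2) = \frac{\cos{\left(\frac{9}{4} \right)}}{4}; F(-1) = \frac{\cos{\left(\frac{11}{2} \right)}}{4}.
Integral = F(-1/2) - F(-1) = - \frac{\cos{\left(\frac{11}{2} \right)}}{4} + \frac{\cos{\left(\frac{9}{4} \right)}}{4}.

Antiderivative: F(w) = \frac{\cos{\left(4 w^{2} - \frac{w}{2} + 1 \right)}}{4}; value = - \frac{\cos{\left(\frac{11}{2} \right)}}{4} + \frac{\cos{\left(\frac{9}{4} \right)}}{4}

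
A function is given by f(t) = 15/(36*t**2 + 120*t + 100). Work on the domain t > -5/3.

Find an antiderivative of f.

An antiderivative is F(t) = -5/(4*(3*t + 5)).

Any candidate F(t) must reproduce f(t) exactly when differentiated.
Check: d/dt[-5/(4*(3*t + 5))] = 15/(36*t**2 + 120*t + 100) = f(t).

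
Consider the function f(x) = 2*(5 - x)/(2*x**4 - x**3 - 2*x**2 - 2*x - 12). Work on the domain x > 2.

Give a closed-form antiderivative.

An antiderivative is F(x) = log(x - 2)/7 - 52*log(x + 3/2)/119 + 5*log(x**2 + 2)/34 - 8*sqrt(2)*atan(sqrt(2)*x/2)/17.

Factor the denominator ((x - 2)*(2*x + 3)*(x**2 + 2)) and decompose: f = (5*x - 16)/(17*(x**2 + 2)) - 104/(119*(2*x + 3)) + 1/(7*(x - 2)); each piece integrates to a log, atan, or power term.
Check: d/dx[log(x - 2)/7 - 52*log(x + 3/2)/119 + 5*log(x**2 + 2)/34 - 8*sqrt(2)*atan(sqrt(2)*x/2)/17] = (10 - 2*x)/(2*x**4 - x**3 - 2*x**2 - 2*x - 12), which equals f(x).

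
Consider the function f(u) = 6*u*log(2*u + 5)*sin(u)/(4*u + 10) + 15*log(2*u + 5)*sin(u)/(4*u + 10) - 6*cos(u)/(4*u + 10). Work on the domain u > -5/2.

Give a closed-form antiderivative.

An antiderivative is F(u) = -3*log(2*u + 5)*cos(u)/2.

Recognize the product-rule pattern: f = v'r + vr' with v = -3*cos(u)/2, r = log(2*u + 5), so integration by parts undoes it.
Check: d/du[-3*log(2*u + 5)*cos(u)/2] = (6*u*log(2*u + 5)*sin(u) + 15*log(2*u + 5)*sin(u) - 6*cos(u))/(4*u + 10), which equals f(u).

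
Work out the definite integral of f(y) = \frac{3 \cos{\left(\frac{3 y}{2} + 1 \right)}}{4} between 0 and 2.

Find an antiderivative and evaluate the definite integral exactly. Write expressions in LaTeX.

Antiderivative: F(y) = \frac{\sin{\left(\frac{3 y}{2} + 1 \right)}}{2}; value = - \frac{\sin{\left(1 \right)}}{2} + \frac{\sin{\left(4 \right)}}{2}

For F(y) to be correct the identity F'(y) - f(y) = 0 must hold.
F(y) = \frac{\sin{\left(\frac{3 y}{2} + 1 \right)}}{2} is an antiderivative of f.
Check: d/dy[\frac{\sin{\left(\frac{3 y}{2} + 1 \right)}}{2}] = \frac{3 \cos{\left(\frac{3 y}{2} + 1 \right)}}{4} = f(y).
F(2) = \frac{\sin{\left(4 \right)}}{2}; F(0) = \frac{\sin{\left(1 \right)}}{2}.
Integral = F(2) - F(0) = - \frac{\sin{\left(1 \right)}}{2} + \frac{\sin{\left(4 \right)}}{2}.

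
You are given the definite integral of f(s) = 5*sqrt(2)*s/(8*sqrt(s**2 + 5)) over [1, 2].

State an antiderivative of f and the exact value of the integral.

Antiderivative: F(s) = 5*sqrt(2)*sqrt(s**2 + 5)/8; value = -5*sqrt(3)/4 + 15*sqrt(2)/8

f matches the chain-rule pattern g'(h)*h' with inner function h(s) = s**2/2 + 5/2; substituting u = h(s) collapses the integral.
F(s) = 5*sqrt(2)*sqrt(s**2 + 5)/8 is an antiderivative of f.
Check: d/ds[5*sqrt(2)*sqrt(s**2 + 5)/8] = 5*sqrt(2)*s/(8*sqrt(s**2 + 5)) = f(s).
F(2) = 15*sqrt(2)/8; F(1) = 5*sqrt(3)/4.
Integral = F(2) - F(1) = -5*sqrt(3)/4 + 15*sqrt(2)/8.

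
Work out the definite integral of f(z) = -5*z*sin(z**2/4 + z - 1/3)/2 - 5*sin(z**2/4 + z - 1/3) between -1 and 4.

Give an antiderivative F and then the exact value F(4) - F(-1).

Antiderivative: F(z) = 5*cos(z**2/4 + z - 1/3); value = -5*cos(13/12) + 5*cos(23/3)

f matches the chain-rule pattern g'(h)*h' with inner function h(z) = z**2/4 + z - 1/3; substituting u = h(z) collapses the integral.
F(z) = 5*cos(z**2/4 + z - 1/3) is an antiderivative of f.
Check: d/dz[5*cos(z**2/4 + z - 1/3)] = -5*z*sin(z**2/4 + z - 1/3)/2 - 5*sin(z**2/4 + z - 1/3) = f(z).
F(4) = 5*cos(23/3); F(-1) = 5*cos(13/12).
Integral = F(4) - F(-1) = -5*cos(13/12) + 5*cos(23/3).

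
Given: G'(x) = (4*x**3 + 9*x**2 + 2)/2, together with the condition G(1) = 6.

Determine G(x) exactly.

For G(x) to be correct, d/dx[G] must agree with the stated G'(x) identically.
A general antiderivative is x**4/2 + 3*x**3/2 + x + 3 + C.
The condition gives C = 6 - (6) = 0.
So G(x) = x**4/2 + 3*x**3/2 + x + 3.
Check: d/dx[x**4/2 + 3*x**3/2 + x + 3] = 2*x**3 + 9*x**2/2 + 1, which equals G'(x).

G(x) = x**4/2 + 3*x**3/2 + x + 3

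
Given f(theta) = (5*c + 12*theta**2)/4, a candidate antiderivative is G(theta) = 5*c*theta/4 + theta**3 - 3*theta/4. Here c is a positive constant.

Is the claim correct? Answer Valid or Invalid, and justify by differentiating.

Invalid: d/dtheta[G] - f = -3/4, which is not 0.

d/dtheta[G] = 5*c/4 + 3*theta**2 - 3/4
d/dtheta[G] - f(theta) = -3/4 != 0.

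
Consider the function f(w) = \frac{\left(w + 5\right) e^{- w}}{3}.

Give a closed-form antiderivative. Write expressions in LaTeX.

An antiderivative is F(w) = \frac{\left(- w - 6\right) e^{- w}}{3}.

Recognize the product-rule pattern: f = u'v + uv' with u = - \frac{w}{3} - 2, v = e^{- w}, so integration by parts undoes it.
Check: d/dw[\frac{\left(- w - 6\right) e^{- w}}{3}] = \frac{\left(w + 5\right) e^{- w}}{3} = f(w).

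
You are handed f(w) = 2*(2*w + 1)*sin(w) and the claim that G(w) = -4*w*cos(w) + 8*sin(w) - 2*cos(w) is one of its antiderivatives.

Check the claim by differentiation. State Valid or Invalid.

d/dw[G] = 4*w*sin(w) + 2*sin(w) + 4*cos(w)
d/dw[G] - f(w) = 4*cos(w) != 0.

Invalid: d/dw[G] - f = 4*cos(w), which is not 0.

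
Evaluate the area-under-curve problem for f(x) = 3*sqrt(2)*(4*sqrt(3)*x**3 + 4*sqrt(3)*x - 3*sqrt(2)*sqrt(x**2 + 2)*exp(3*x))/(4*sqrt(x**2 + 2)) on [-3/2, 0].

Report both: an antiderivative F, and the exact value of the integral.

Antiderivative: F(x) = 2*x**2*sqrt(3*x**2/2 + 3) - 2*sqrt(3*x**2/2 + 3) - 3*exp(3*x)/2; value = -5*sqrt(102)/8 - 2*sqrt(3) - 3/2 + 3*exp(-9/2)/2

Whatever form F(x) takes, F'(x) = f(x) is non-negotiable.
F(x) = 2*x**2*sqrt(3*x**2/2 + 3) - 2*sqrt(3*x**2/2 + 3) - 3*exp(3*x)/2 is an antiderivative of f.
Check: d/dx[2*x**2*sqrt(3*x**2/2 + 3) - 2*sqrt(3*x**2/2 + 3) - 3*exp(3*x)/2] = sqrt(2)*(12*sqrt(3)*x**3 + 12*sqrt(3)*x - 9*sqrt(2)*sqrt(x**2 + 2)*exp(3*x))/(4*sqrt(x**2 + 2)), which equals f(x).
F(0) = -2*sqrt(3) - 3/2; F(-3/2) = -3*exp(-9/2)/2 + 5*sqrt(102)/8.
Integral = F(0) - F(-3/2) = -5*sqrt(102)/8 - 2*sqrt(3) - 3/2 + 3*exp(-9/2)/2.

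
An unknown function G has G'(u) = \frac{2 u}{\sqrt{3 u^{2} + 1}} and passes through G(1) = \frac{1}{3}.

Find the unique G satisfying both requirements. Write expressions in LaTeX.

G(u) = \frac{2 \sqrt{3 u^{2} + 1}}{3} - 1

The substitution w = 3 u^{2} + 1 works: G'(u) is exactly (dG/dw)*(dw/du) for that inner function.
A general antiderivative is \frac{2 \sqrt{3 u^{2} + 1}}{3} + C.
The condition gives C = \frac{1}{3} - (\frac{4}{3}) = -1.
So G(u) = \frac{2 \sqrt{3 u^{2} + 1}}{3} - 1.
Check: d/du[\frac{2 \sqrt{3 u^{2} + 1}}{3} - 1] = \frac{2 u}{\sqrt{3 u^{2} + 1}} = G'(u).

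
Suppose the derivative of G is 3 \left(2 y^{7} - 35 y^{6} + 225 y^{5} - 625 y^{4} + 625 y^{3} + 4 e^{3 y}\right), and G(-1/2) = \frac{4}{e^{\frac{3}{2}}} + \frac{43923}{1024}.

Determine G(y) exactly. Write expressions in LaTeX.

G(y) = \frac{3 y^{8} - 60 y^{7} + 450 y^{6} - 1500 y^{5} + 1875 y^{4} + 16 e^{3 y}}{4}

Since d/dy undoes antidifferentiation here, G(y) must give back the stated G'(y).
A general antiderivative is \frac{3 \left(y^{2} - 5 y\right)^{4}}{4} + 4 e^{3 y} + C.
The condition gives C = \frac{4}{e^{\frac{3}{2}}} + \frac{43923}{1024} - (\frac{4}{e^{\frac{3}{2}}} + \frac{43923}{1024}) = 0.
So G(y) = \frac{3 y^{8} - 60 y^{7} + 450 y^{6} - 1500 y^{5} + 1875 y^{4} + 16 e^{3 y}}{4}.
Check: d/dy[\frac{3 y^{8} - 60 y^{7} + 450 y^{6} - 1500 y^{5} + 1875 y^{4} + 16 e^{3 y}}{4}] = 6 y^{7} - 105 y^{6} + 675 y^{5} - 1875 y^{4} + 1875 y^{3} + 12 e^{3 y}, which equals G'(y).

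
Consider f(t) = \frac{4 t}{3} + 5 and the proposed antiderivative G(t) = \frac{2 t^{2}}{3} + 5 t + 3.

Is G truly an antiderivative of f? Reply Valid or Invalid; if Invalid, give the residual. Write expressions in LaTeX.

d/dt[G] = \frac{4 t}{3} + 5
This equals f(t) exactly, so the claim holds.

Valid. The derivative of G reproduces f.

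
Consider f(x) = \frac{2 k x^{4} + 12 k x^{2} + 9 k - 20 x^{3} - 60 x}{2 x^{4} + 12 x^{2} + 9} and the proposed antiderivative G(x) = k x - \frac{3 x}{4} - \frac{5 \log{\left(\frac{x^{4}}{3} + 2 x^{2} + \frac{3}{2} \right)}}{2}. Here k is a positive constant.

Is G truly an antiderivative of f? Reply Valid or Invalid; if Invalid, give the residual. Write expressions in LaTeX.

d/dx[G] = \frac{8 k x^{4} + 48 k x^{2} + 36 k - 6 x^{4} - 80 x^{3} - 36 x^{2} - 240 x - 27}{8 x^{4} + 48 x^{2} + 36}
d/dx[G] - f(x) = - \frac{3}{4} != 0.

Invalid: d/dx[G] - f = - \frac{3}{4}, which is not 0.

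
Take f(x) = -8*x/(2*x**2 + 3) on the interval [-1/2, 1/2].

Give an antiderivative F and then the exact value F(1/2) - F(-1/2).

The substitution u = 4*x**2 + 6 works: f is exactly (dF/du)*(du/dx) for that inner function.
F(x) = -2*log(4*x**2 + 6) is an antiderivative of f.
Check: d/dx[-2*log(4*x**2 + 6)] = -8*x/(2*x**2 + 3) = f(x).
F(1/2) = -2*log(7); F(-1/2) = -2*log(7).
Integral = F(1/2) - F(-1/2) = 0.

Antiderivative: F(x) = -2*log(4*x**2 + 6); value = 0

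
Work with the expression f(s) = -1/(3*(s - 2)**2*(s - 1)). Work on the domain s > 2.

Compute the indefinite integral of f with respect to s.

F(s) = (s*log(s - 2) - s*log(s - 1) - 2*log(s - 2) + 2*log(s - 1) + 1)/(3*s - 6) + C

The denominator factors as 3*(s - 2)**2*(s - 1); partial fractions split f into directly integrable pieces: -1/(3*(s - 1)) + 1/(3*(s - 2)) - 1/(3*(s - 2)**2).
Check: d/ds[(s*log(s - 2) - s*log(s - 1) - 2*log(s - 2) + 2*log(s - 1) + 1)/(3*s - 6)] = -1/(3*s**3 - 15*s**2 + 24*s - 12), which equals f(s).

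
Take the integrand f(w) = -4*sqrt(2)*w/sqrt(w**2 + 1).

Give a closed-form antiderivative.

f matches the chain-rule pattern g'(h)*h' with inner function h(w) = 2*w**2 + 2; substituting u = h(w) collapses the integral.
Check: d/dw[-4*sqrt(2*w**2 + 2)] = -4*sqrt(2)*w/sqrt(w**2 + 1) = f(w).

An antiderivative is F(w) = -4*sqrt(2*w**2 + 2).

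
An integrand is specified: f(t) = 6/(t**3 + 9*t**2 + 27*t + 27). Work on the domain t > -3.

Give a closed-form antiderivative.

An antiderivative is F(t) = -3/(t**2 + 6*t + 9).

A candidate is checked by its d/dt: the result must match f(t).
Check: d/dt[-3/(t**2 + 6*t + 9)] = 6/(t**3 + 9*t**2 + 27*t + 27) = f(t).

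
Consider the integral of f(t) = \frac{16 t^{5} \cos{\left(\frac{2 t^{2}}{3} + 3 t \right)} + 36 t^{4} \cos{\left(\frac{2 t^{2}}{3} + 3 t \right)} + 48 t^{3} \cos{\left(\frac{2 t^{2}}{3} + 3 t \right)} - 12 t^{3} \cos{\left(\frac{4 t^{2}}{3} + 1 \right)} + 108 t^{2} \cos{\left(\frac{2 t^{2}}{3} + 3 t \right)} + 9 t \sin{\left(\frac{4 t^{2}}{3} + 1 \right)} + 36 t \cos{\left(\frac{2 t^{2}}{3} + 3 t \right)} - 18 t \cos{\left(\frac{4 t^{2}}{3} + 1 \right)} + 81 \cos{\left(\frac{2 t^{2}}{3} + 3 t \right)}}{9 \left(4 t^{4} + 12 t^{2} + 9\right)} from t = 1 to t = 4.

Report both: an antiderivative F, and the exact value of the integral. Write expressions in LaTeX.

Antiderivative: F(t) = \frac{4 \left(2 t^{2} + 3\right) \sin{\left(\frac{2 t^{2}}{3} + 3 t \right)} - 3 \sin{\left(\frac{4 t^{2}}{3} + 1 \right)}}{12 \left(2 t^{2} + 3\right)}; value = \frac{\sin{\left(\frac{68}{3} \right)}}{3} - \frac{\sin{\left(\frac{67}{3} \right)}}{140} + \frac{\sin{\left(\frac{7}{3} \right)}}{20} - \frac{\sin{\left(\frac{11}{3} \right)}}{3}

Any candidate F(t) must reproduce f(t) exactly when differentiated.
F(t) = \frac{4 \left(2 t^{2} + 3\right) \sin{\left(\frac{2 t^{2}}{3} + 3 t \right)} - 3 \sin{\left(\frac{4 t^{2}}{3} + 1 \right)}}{12 \left(2 t^{2} + 3\right)} is an antiderivative of f.
Check: d/dt[\frac{4 \left(2 t^{2} + 3\right) \sin{\left(\frac{2 t^{2}}{3} + 3 t \right)} - 3 \sin{\left(\frac{4 t^{2}}{3} + 1 \right)}}{12 \left(2 t^{2} + 3\right)}] = \frac{16 t^{5} \cos{\left(\frac{2 t^{2}}{3} + 3 t \right)} + 36 t^{4} \cos{\left(\frac{2 t^{2}}{3} + 3 t \right)} + 48 t^{3} \cos{\left(\frac{2 t^{2}}{3} + 3 t \right)} - 12 t^{3} \cos{\left(\frac{4 t^{2}}{3} + 1 \right)} + 108 t^{2} \cos{\left(\frac{2 t^{2}}{3} + 3 t \right)} + 9 t \sin{\left(\frac{4 t^{2}}{3} + 1 \right)} + 36 t \cos{\left(\frac{2 t^{2}}{3} + 3 t \right)} - 18 t \cos{\left(\frac{4 t^{2}}{3} + 1 \right)} + 81 \cos{\left(\frac{2 t^{2}}{3} + 3 t \right)}}{36 t^{4} + 108 t^{2} + 81}, which equals f(t).
F(4) = \frac{\sin{\left(\frac{68}{3} \right)}}{3} - \frac{\sin{\left(\frac{67}{3} \right)}}{140}; F(1) = \frac{\sin{\left(\frac{11}{3} \right)}}{3} - \frac{\sin{\left(\frac{7}{3} \right)}}{20}.
Integral = F(4) - F(1) = \frac{\sin{\left(\frac{68}{3} \right)}}{3} - \frac{\sin{\left(\frac{67}{3} \right)}}{140} + \frac{\sin{\left(\frac{7}{3} \right)}}{20} - \frac{\sin{\left(\frac{11}{3} \right)}}{3}.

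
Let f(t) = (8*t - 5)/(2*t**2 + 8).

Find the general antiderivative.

For F(t) to be correct the identity F'(t) - f(t) = 0 must hold.
Check: d/dt[2*log(t**2 + 4) - 5*atan(t/2)/4] = (8*t - 5)/(2*t**2 + 8) = f(t).

F(t) = 2*log(t**2 + 4) - 5*atan(t/2)/4 + C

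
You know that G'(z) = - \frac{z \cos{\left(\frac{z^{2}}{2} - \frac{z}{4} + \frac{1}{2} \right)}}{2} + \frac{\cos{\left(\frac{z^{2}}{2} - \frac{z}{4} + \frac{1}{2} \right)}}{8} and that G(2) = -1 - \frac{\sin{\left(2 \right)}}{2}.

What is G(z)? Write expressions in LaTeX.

G'(z) matches the chain-rule pattern g'(h)*h' with inner function h(z) = \frac{z^{2}}{2} - \frac{z}{4} + \frac{1}{2}; substituting u = h(z) collapses the integral.
A general antiderivative is - \frac{\sin{\left(\frac{z^{2}}{2} - \frac{z}{4} + \frac{1}{2} \right)}}{2} + C.
The condition gives C = -1 - \frac{\sin{\left(2 \right)}}{2} - (- \frac{\sin{\left(2 \right)}}{2}) = -1.
So G(z) = \frac{- \sin{\left(\frac{z^{2}}{2} - \frac{z}{4} + \frac{1}{2} \right)} - 2}{2}.
Check: d/dz[\frac{- \sin{\left(\frac{z^{2}}{2} - \frac{z}{4} + \frac{1}{2} \right)} - 2}{2}] = - \frac{z \cos{\left(\frac{z^{2}}{2} - \frac{z}{4} + \frac{1}{2} \right)}}{2} + \frac{\cos{\left(\frac{z^{2}}{2} - \frac{z}{4} + \frac{1}{2} \right)}}{8} = G'(z).

G(z) = \frac{- \sin{\left(\frac{z^{2}}{2} - \frac{z}{4} + \frac{1}{2} \right)} - 2}{2}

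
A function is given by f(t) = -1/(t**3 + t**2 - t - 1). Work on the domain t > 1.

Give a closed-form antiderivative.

An antiderivative is F(t) = -log(t - 1)/4 + log(t + 1)/4 - 1/(2*t + 2).

The denominator factors as (t - 1)*(t + 1)**2; partial fractions split f into directly integrable pieces: 1/(4*(t + 1)) + 1/(2*(t + 1)**2) - 1/(4*(t - 1)).
Check: d/dt[-log(t - 1)/4 + log(t + 1)/4 - 1/(2*t + 2)] = -1/(t**3 + t**2 - t - 1) = f(t).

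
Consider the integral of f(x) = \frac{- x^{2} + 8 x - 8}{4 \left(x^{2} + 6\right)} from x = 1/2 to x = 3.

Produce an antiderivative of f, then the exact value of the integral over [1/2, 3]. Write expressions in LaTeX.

Differentiate the proposed F(x) back; it has to land on f(x) exactly.
F(x) = - \frac{x}{4} + \log{\left(x^{2} + 6 \right)} - \frac{\sqrt{6} \operatorname{atan}{\left(\frac{\sqrt{6} x}{6} \right)}}{12} is an antiderivative of f.
Check: d/dx[- \frac{x}{4} + \log{\left(x^{2} + 6 \right)} - \frac{\sqrt{6} \operatorname{atan}{\left(\frac{\sqrt{6} x}{6} \right)}}{12}] = \frac{- x^{2} + 8 x - 8}{4 x^{2} + 24}, which equals f(x).
F(3) = - \frac{3}{4} - \frac{\sqrt{6} \operatorname{atan}{\left(\frac{\sqrt{6}}{2} \right)}}{12} + \log{\left(15 \right)}; F(1/2) = - \frac{1}{8} - \frac{\sqrt{6} \operatorname{atan}{\left(\frac{\sqrt{6}}{12} \right)}}{12} + \log{\left(\frac{25}{4} \right)}.
Integral = F(3) - F(1/2) = - \log{\left(\frac{25}{4} \right)} - \frac{5}{8} - \frac{\sqrt{6} \operatorname{atan}{\left(\frac{\sqrt{6}}{2} \right)}}{12} + \frac{\sqrt{6} \operatorname{atan}{\left(\frac{\sqrt{6}}{12} \right)}}{12} + \log{\left(15 \right)}.

Antiderivative: F(x) = - \frac{x}{4} + \log{\left(x^{2} + 6 \right)} - \frac{\sqrt{6} \operatorname{atan}{\left(\frac{\sqrt{6} x}{6} \right)}}{12}; value = - \log{\left(\frac{25}{4} \right)} - \frac{5}{8} - \frac{\sqrt{6} \operatorname{atan}{\left(\frac{\sqrt{6}}{2} \right)}}{12} + \frac{\sqrt{6} \operatorname{atan}{\left(\frac{\sqrt{6}}{12} \right)}}{12} + \log{\left(15 \right)}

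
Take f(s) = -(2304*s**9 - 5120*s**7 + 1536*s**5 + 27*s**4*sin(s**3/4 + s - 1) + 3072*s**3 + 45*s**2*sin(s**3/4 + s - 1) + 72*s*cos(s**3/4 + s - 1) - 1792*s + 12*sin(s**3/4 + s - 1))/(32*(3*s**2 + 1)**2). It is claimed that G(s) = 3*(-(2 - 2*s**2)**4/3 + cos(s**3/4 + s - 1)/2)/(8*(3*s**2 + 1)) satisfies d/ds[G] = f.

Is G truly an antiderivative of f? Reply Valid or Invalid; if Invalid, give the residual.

Invalid: d/ds[G] - f = (2304*s**9 - 5120*s**7 + 1536*s**5 + 27*s**4*sin(s**3/4 + s - 1) + 3072*s**3 + 45*s**2*sin(s**3/4 + s - 1) + 72*s*cos(s**3/4 + s - 1) - 1792*s + 12*sin(s**3/4 + s - 1))/(576*s**4 + 384*s**2 + 64), which is not 0.

d/ds[G] = (-2304*s**9 + 5120*s**7 - 1536*s**5 - 27*s**4*sin(s**3/4 + s - 1) - 3072*s**3 - 45*s**2*sin(s**3/4 + s - 1) - 72*s*cos(s**3/4 + s - 1) + 1792*s - 12*sin(s**3/4 + s - 1))/(576*s**4 + 384*s**2 + 64)
d/ds[G] - f(s) = (2304*s**9 - 5120*s**7 + 1536*s**5 + 27*s**4*sin(s**3/4 + s - 1) + 3072*s**3 + 45*s**2*sin(s**3/4 + s - 1) + 72*s*cos(s**3/4 + s - 1) - 1792*s + 12*sin(s**3/4 + s - 1))/(576*s**4 + 384*s**2 + 64) != 0.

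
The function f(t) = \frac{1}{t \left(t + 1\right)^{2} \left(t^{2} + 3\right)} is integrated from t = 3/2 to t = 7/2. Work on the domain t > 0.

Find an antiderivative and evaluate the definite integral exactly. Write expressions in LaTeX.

Antiderivative: F(t) = \frac{\log{\left(t \right)}}{3} - \frac{3 \log{\left(t + 1 \right)}}{8} + \frac{\log{\left(t^{2} + 3 \right)}}{48} - \frac{\sqrt{3} \operatorname{atan}{\left(\frac{\sqrt{3} t}{3} \right)}}{24} + \frac{1}{4 t + 4}; value = - \frac{3 \log{\left(\frac{9}{2} \right)}}{8} - \frac{\log{\left(\frac{3}{2} \right)}}{3} - \frac{\sqrt{3} \operatorname{atan}{\left(\frac{7 \sqrt{3}}{6} \right)}}{24} - \frac{2}{45} - \frac{\log{\left(\frac{21}{4} \right)}}{48} + \frac{\sqrt{3} \operatorname{atan}{\left(\frac{\sqrt{3}}{2} \right)}}{24} + \frac{\log{\left(\frac{61}{4} \right)}}{48} + \frac{3 \log{\left(\frac{5}{2} \right)}}{8} + \frac{\log{\left(\frac{7}{2} \right)}}{3}

The denominator factors as t \left(t + 1\right)^{2} \left(t^{2} + 3\right); partial fractions split f into directly integrable pieces: \frac{t - 3}{24 \left(t^{2} + 3\right)} - \frac{3}{8 \left(t + 1\right)} - \frac{1}{4 \left(t + 1\right)^{2}} + \frac{1}{3 t}.
F(t) = \frac{\log{\left(t \right)}}{3} - \frac{3 \log{\left(t + 1 \right)}}{8} + \frac{\log{\left(t^{2} + 3 \right)}}{48} - \frac{\sqrt{3} \operatorname{atan}{\left(\frac{\sqrt{3} t}{3} \right)}}{24} + \frac{1}{4 t + 4} is an antiderivative of f.
Check: d/dt[\frac{\log{\left(t \right)}}{3} - \frac{3 \log{\left(t + 1 \right)}}{8} + \frac{\log{\left(t^{2} + 3 \right)}}{48} - \frac{\sqrt{3} \operatorname{atan}{\left(\frac{\sqrt{3} t}{3} \right)}}{24} + \frac{1}{4 t + 4}] = \frac{1}{t^{5} + 2 t^{4} + 4 t^{3} + 6 t^{2} + 3 t}, which equals f(t).
F(7/2) = - \frac{3 \log{\left(\frac{9}{2} \right)}}{8} - \frac{\sqrt{3} \operatorname{atan}{\left(\frac{7 \sqrt{3}}{6} \right)}}{24} + \frac{1}{18} + \frac{\log{\left(\frac{61}{4} \right)}}{48} + \frac{\log{\left(\frac{7}{2} \right)}}{3}; F(3/2) = - \frac{3 \log{\left(\frac{5}{2} \right)}}{8} - \frac{\sqrt{3} \operatorname{atan}{\left(\frac{\sqrt{3}}{2} \right)}}{24} + \frac{\log{\left(\frac{21}{4} \right)}}{48} + \frac{1}{10} + \frac{\log{\left(\frac{3}{2} \right)}}{3}.
Integral = F(7/2) - F(3/2) = - \frac{3 \log{\left(\frac{9}{2} \right)}}{8} - \frac{\log{\left(\frac{3}{2} \right)}}{3} - \frac{\sqrt{3} \operatorname{atan}{\left(\frac{7 \sqrt{3}}{6} \right)}}{24} - \frac{2}{45} - \frac{\log{\left(\frac{21}{4} \right)}}{48} + \frac{\sqrt{3} \operatorname{atan}{\left(\frac{\sqrt{3}}{2} \right)}}{24} + \frac{\log{\left(\frac{61}{4} \right)}}{48} + \frac{3 \log{\left(\frac{5}{2} \right)}}{8} + \frac{\log{\left(\frac{7}{2} \right)}}{3}.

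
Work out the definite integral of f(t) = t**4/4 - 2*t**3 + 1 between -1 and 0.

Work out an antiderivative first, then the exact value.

Integrate term by term and add the pieces.
F(t) = t*(t**4 - 10*t**3 + 20)/20 is an antiderivative of f.
Check: d/dt[t*(t**4 - 10*t**3 + 20)/20] = t**4/4 - 2*t**3 + 1 = f(t).
F(0) = 0; F(-1) = -31/20.
Integral = F(0) - F(-1) = 31/20.

Antiderivative: F(t) = t*(t**4 - 10*t**3 + 20)/20; value = 31/20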